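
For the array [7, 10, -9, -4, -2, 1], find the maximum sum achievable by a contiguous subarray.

Using Kadane's algorithm on [7, 10, -9, -4, -2, 1]:

Scanning through the array:
Position 1 (value 10): max_ending_here = 17, max_so_far = 17
Position 2 (value -9): max_ending_here = 8, max_so_far = 17
Position 3 (value -4): max_ending_here = 4, max_so_far = 17
Position 4 (value -2): max_ending_here = 2, max_so_far = 17
Position 5 (value 1): max_ending_here = 3, max_so_far = 17

Maximum subarray: [7, 10]
Maximum sum: 17

The maximum subarray is [7, 10] with sum 17. This subarray runs from index 0 to index 1.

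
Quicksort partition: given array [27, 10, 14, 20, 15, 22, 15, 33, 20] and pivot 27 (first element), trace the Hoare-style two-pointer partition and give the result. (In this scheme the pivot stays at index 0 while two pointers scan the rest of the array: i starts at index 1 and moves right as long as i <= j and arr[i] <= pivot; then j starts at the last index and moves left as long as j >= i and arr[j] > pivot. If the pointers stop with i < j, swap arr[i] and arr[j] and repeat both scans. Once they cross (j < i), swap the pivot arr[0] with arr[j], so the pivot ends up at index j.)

Hoare-style two-pointer partition with pivot = 27:

Initial array: [27, 10, 14, 20, 15, 22, 15, 33, 20]

Pointers start at i = 1, j = 8.
i stops at index 7 (arr[7]=33 > 27), j stops at index 8 (arr[8]=20 <= 27): swap arr[7] and arr[8], array becomes [27, 10, 14, 20, 15, 22, 15, 20, 33]
i ends at 8, j ends at 7: the pointers have crossed (j < i), so scanning stops.

Swap pivot arr[0] with arr[7] to place pivot at position 7: [20, 10, 14, 20, 15, 22, 15, 27, 33]
Pivot position: 7

After partitioning with pivot 27, the array becomes [20, 10, 14, 20, 15, 22, 15, 27, 33]. The pivot is placed at index 7. All elements to the left of the pivot are <= 27, and all elements to the right are > 27.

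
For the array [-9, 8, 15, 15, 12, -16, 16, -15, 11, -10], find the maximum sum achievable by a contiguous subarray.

Using Kadane's algorithm on [-9, 8, 15, 15, 12, -16, 16, -15, 11, -10]:

Scanning through the array:
Position 1 (value 8): max_ending_here = 8, max_so_far = 8
Position 2 (value 15): max_ending_here = 23, max_so_far = 23
Position 3 (value 15): max_ending_here = 38, max_so_far = 38
Position 4 (value 12): max_ending_here = 50, max_so_far = 50
Position 5 (value -16): max_ending_here = 34, max_so_far = 50
Position 6 (value 16): max_ending_here = 50, max_so_far = 50
Position 7 (value -15): max_ending_here = 35, max_so_far = 50
Position 8 (value 11): max_ending_here = 46, max_so_far = 50
Position 9 (value -10): max_ending_here = 36, max_so_far = 50

Maximum subarray: [8, 15, 15, 12]
Maximum sum: 50

The maximum subarray is [8, 15, 15, 12] with sum 50. This subarray runs from index 1 to index 4.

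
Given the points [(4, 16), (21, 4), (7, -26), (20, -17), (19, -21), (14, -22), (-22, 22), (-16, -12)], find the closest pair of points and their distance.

Computing all pairwise distances among 8 points:

d((4, 16), (21, 4)) = 20.8087
d((4, 16), (7, -26)) = 42.107
d((4, 16), (20, -17)) = 36.6742
d((4, 16), (19, -21)) = 39.9249
d((4, 16), (14, -22)) = 39.2938
d((4, 16), (-22, 22)) = 26.6833
d((4, 16), (-16, -12)) = 34.4093
d((21, 4), (7, -26)) = 33.1059
d((21, 4), (20, -17)) = 21.0238
d((21, 4), (19, -21)) = 25.0799
d((21, 4), (14, -22)) = 26.9258
d((21, 4), (-22, 22)) = 46.6154
d((21, 4), (-16, -12)) = 40.3113
d((7, -26), (20, -17)) = 15.8114
d((7, -26), (19, -21)) = 13.0
d((7, -26), (14, -22)) = 8.0623
d((7, -26), (-22, 22)) = 56.0803
d((7, -26), (-16, -12)) = 26.9258
d((20, -17), (19, -21)) = 4.1231 <-- minimum
d((20, -17), (14, -22)) = 7.8102
d((20, -17), (-22, 22)) = 57.3149
d((20, -17), (-16, -12)) = 36.3456
d((19, -21), (14, -22)) = 5.099
d((19, -21), (-22, 22)) = 59.4138
d((19, -21), (-16, -12)) = 36.1386
d((14, -22), (-22, 22)) = 56.8507
d((14, -22), (-16, -12)) = 31.6228
d((-22, 22), (-16, -12)) = 34.5254

Closest pair: (20, -17) and (19, -21) with distance 4.1231

The closest pair is (20, -17) and (19, -21) with Euclidean distance 4.1231. For 8 points, brute-force pairwise comparison is shown above. For large n, the divide-and-conquer algorithm (sort by x, recurse on halves, check the dividing strip) achieves O(n log n).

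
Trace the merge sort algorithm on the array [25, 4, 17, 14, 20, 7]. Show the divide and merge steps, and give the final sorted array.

Merge sort trace:

Split: [25, 4, 17, 14, 20, 7] -> [25, 4, 17] and [14, 20, 7]
  Split: [25, 4, 17] -> [25] and [4, 17]
    Split: [4, 17] -> [4] and [17]
    Merge: [4] + [17] -> [4, 17]
  Merge: [25] + [4, 17] -> [4, 17, 25]
  Split: [14, 20, 7] -> [14] and [20, 7]
    Split: [20, 7] -> [20] and [7]
    Merge: [20] + [7] -> [7, 20]
  Merge: [14] + [7, 20] -> [7, 14, 20]
Merge: [4, 17, 25] + [7, 14, 20] -> [4, 7, 14, 17, 20, 25]

Final sorted array: [4, 7, 14, 17, 20, 25]

The merge sort proceeds by recursively splitting the array and merging sorted halves.
After all merges, the sorted array is [4, 7, 14, 17, 20, 25].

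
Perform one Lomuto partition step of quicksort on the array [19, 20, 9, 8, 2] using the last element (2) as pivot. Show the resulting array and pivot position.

Lomuto partition with pivot = 2:

Initial array: [19, 20, 9, 8, 2]

arr[0]=19 > 2: no swap
arr[1]=20 > 2: no swap
arr[2]=9 > 2: no swap
arr[3]=8 > 2: no swap

Place pivot at position 0: [2, 20, 9, 8, 19]
Pivot position: 0

After partitioning with pivot 2, the array becomes [2, 20, 9, 8, 19]. The pivot is placed at index 0. All elements to the left of the pivot are <= 2, and all elements to the right are > 2.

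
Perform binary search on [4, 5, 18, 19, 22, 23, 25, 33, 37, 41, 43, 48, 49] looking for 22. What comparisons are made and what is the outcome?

Binary search for 22 in [4, 5, 18, 19, 22, 23, 25, 33, 37, 41, 43, 48, 49]:

lo=0, hi=12, mid=6, arr[mid]=25 -> 25 > 22, search left half
lo=0, hi=5, mid=2, arr[mid]=18 -> 18 < 22, search right half
lo=3, hi=5, mid=4, arr[mid]=22 -> Found target at index 4!

Binary search finds 22 at index 4 after 3 comparisons. The search repeatedly halves the search space by comparing with the middle element.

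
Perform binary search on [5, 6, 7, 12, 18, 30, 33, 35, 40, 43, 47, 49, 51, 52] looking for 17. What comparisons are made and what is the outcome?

Binary search for 17 in [5, 6, 7, 12, 18, 30, 33, 35, 40, 43, 47, 49, 51, 52]:

lo=0, hi=13, mid=6, arr[mid]=33 -> 33 > 17, search left half
lo=0, hi=5, mid=2, arr[mid]=7 -> 7 < 17, search right half
lo=3, hi=5, mid=4, arr[mid]=18 -> 18 > 17, search left half
lo=3, hi=3, mid=3, arr[mid]=12 -> 12 < 17, search right half
lo=4 > hi=3, target 17 not found

Binary search determines that 17 is not in the array after 4 comparisons. The search space was exhausted without finding the target.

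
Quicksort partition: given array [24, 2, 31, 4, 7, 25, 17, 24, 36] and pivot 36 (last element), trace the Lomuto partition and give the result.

Lomuto partition with pivot = 36:

Initial array: [24, 2, 31, 4, 7, 25, 17, 24, 36]

arr[0]=24 <= 36: swap with position 0, array becomes [24, 2, 31, 4, 7, 25, 17, 24, 36]
arr[1]=2 <= 36: swap with position 1, array becomes [24, 2, 31, 4, 7, 25, 17, 24, 36]
arr[2]=31 <= 36: swap with position 2, array becomes [24, 2, 31, 4, 7, 25, 17, 24, 36]
arr[3]=4 <= 36: swap with position 3, array becomes [24, 2, 31, 4, 7, 25, 17, 24, 36]
arr[4]=7 <= 36: swap with position 4, array becomes [24, 2, 31, 4, 7, 25, 17, 24, 36]
arr[5]=25 <= 36: swap with position 5, array becomes [24, 2, 31, 4, 7, 25, 17, 24, 36]
arr[6]=17 <= 36: swap with position 6, array becomes [24, 2, 31, 4, 7, 25, 17, 24, 36]
arr[7]=24 <= 36: swap with position 7, array becomes [24, 2, 31, 4, 7, 25, 17, 24, 36]

Place pivot at position 8: [24, 2, 31, 4, 7, 25, 17, 24, 36]
Pivot position: 8

After partitioning with pivot 36, the array becomes [24, 2, 31, 4, 7, 25, 17, 24, 36]. The pivot is placed at index 8. All elements to the left of the pivot are <= 36, and all elements to the right are > 36.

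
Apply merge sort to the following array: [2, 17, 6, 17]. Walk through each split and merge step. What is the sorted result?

Merge sort trace:

Split: [2, 17, 6, 17] -> [2, 17] and [6, 17]
  Split: [2, 17] -> [2] and [17]
  Merge: [2] + [17] -> [2, 17]
  Split: [6, 17] -> [6] and [17]
  Merge: [6] + [17] -> [6, 17]
Merge: [2, 17] + [6, 17] -> [2, 6, 17, 17]

Final sorted array: [2, 6, 17, 17]

The merge sort proceeds by recursively splitting the array and merging sorted halves.
After all merges, the sorted array is [2, 6, 17, 17].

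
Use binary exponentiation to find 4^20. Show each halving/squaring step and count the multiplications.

Computing 4^20 by squaring (build up from 4^1; each line after the first costs one multiplication):

4^1 = 4
4^2 = (4^1)^2 = 4^2 = 16
4^4 = (4^2)^2 = 16^2 = 256
4^5 = 4 * 4^4 = 4 * 256 = 1024
4^10 = (4^5)^2 = 1024^2 = 1048576
4^20 = (4^10)^2 = 1048576^2 = 1099511627776

Result: 1099511627776
Multiplications needed: 5 (5 lines after 4^1)

4^20 = 1099511627776. Using exponentiation by squaring, this requires 5 multiplications. The key idea: if the exponent is even, square the half-power; if odd, multiply by the base once.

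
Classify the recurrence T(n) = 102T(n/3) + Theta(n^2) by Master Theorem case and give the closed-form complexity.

Master Theorem for T(n) = 102T(n/3) + O(n^2):

a = 102, b = 3, c = 2
log_b(a) = log_3(102) = 4.2098

Case 1: c = 2 < log_3(102) = 4.2098
T(n) = O(n^(log_3 102))

For T(n) = 102T(n/3) + O(n^2): log_3(102) = 4.2098. This is Case 1 of the Master Theorem (c < log_b(a), work dominated by leaves), giving O(n^(log_3 102)).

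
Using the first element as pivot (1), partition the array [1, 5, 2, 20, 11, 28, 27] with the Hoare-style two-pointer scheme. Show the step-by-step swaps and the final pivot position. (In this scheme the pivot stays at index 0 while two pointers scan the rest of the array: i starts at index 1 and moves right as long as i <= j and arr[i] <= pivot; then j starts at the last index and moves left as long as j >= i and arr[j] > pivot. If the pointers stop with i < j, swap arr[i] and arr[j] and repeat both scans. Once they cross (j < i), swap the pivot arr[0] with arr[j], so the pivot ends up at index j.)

Hoare-style two-pointer partition with pivot = 1:

Initial array: [1, 5, 2, 20, 11, 28, 27]

Pointers start at i = 1, j = 6.
i ends at 1, j ends at 0: the pointers have crossed (j < i), so scanning stops.

j = 0, so swapping arr[0] with arr[j] leaves the pivot at position 0: [1, 5, 2, 20, 11, 28, 27]
Pivot position: 0

After partitioning with pivot 1, the array becomes [1, 5, 2, 20, 11, 28, 27]. The pivot is placed at index 0. All elements to the left of the pivot are <= 1, and all elements to the right are > 1.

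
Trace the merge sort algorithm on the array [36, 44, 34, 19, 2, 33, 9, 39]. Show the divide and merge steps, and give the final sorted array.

Merge sort trace:

Split: [36, 44, 34, 19, 2, 33, 9, 39] -> [36, 44, 34, 19] and [2, 33, 9, 39]
  Split: [36, 44, 34, 19] -> [36, 44] and [34, 19]
    Split: [36, 44] -> [36] and [44]
    Merge: [36] + [44] -> [36, 44]
    Split: [34, 19] -> [34] and [19]
    Merge: [34] + [19] -> [19, 34]
  Merge: [36, 44] + [19, 34] -> [19, 34, 36, 44]
  Split: [2, 33, 9, 39] -> [2, 33] and [9, 39]
    Split: [2, 33] -> [2] and [33]
    Merge: [2] + [33] -> [2, 33]
    Split: [9, 39] -> [9] and [39]
    Merge: [9] + [39] -> [9, 39]
  Merge: [2, 33] + [9, 39] -> [2, 9, 33, 39]
Merge: [19, 34, 36, 44] + [2, 9, 33, 39] -> [2, 9, 19, 33, 34, 36, 39, 44]

Final sorted array: [2, 9, 19, 33, 34, 36, 39, 44]

The merge sort proceeds by recursively splitting the array and merging sorted halves.
After all merges, the sorted array is [2, 9, 19, 33, 34, 36, 39, 44].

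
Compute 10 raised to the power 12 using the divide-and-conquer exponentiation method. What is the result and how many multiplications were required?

Computing 10^12 by squaring (build up from 10^1; each line after the first costs one multiplication):

10^1 = 10
10^2 = (10^1)^2 = 10^2 = 100
10^3 = 10 * 10^2 = 10 * 100 = 1000
10^6 = (10^3)^2 = 1000^2 = 1000000
10^12 = (10^6)^2 = 1000000^2 = 1000000000000

Result: 1000000000000
Multiplications needed: 4 (4 lines after 10^1)

10^12 = 1000000000000. Using exponentiation by squaring, this requires 4 multiplications. The key idea: if the exponent is even, square the half-power; if odd, multiply by the base once.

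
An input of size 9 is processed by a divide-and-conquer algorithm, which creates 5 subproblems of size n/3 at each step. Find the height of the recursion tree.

For divide and conquer with division factor 3:

Problem sizes at each level:
Level 0: 9
Level 1: 3
Level 2: 1

The root is level 0 and the size-1 base case is level 2 (the tree spans levels 0 through 2, i.e. 3 levels counting the root), so the depth is the number of divisions: log_3(9) = 2

The recursion tree depth is log_3(9) = 2. At each level, the problem size is divided by 3, so it takes 2 divisions to reduce to a base case of size 1. The algorithm makes 5 recursive calls at each level.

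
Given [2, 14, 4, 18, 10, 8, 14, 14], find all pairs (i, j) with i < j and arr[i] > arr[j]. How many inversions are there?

Finding inversions in [2, 14, 4, 18, 10, 8, 14, 14]:

(1, 2): arr[1]=14 > arr[2]=4
(1, 4): arr[1]=14 > arr[4]=10
(1, 5): arr[1]=14 > arr[5]=8
(3, 4): arr[3]=18 > arr[4]=10
(3, 5): arr[3]=18 > arr[5]=8
(3, 6): arr[3]=18 > arr[6]=14
(3, 7): arr[3]=18 > arr[7]=14
(4, 5): arr[4]=10 > arr[5]=8

Total inversions: 8

The array has 8 inversion(s): (1,2), (1,4), (1,5), (3,4), (3,5), (3,6), (3,7), (4,5). Each pair (i,j) satisfies i < j and arr[i] > arr[j].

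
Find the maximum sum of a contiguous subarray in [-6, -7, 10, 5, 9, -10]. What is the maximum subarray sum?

Using Kadane's algorithm on [-6, -7, 10, 5, 9, -10]:

Scanning through the array:
Position 1 (value -7): max_ending_here = -7, max_so_far = -6
Position 2 (value 10): max_ending_here = 10, max_so_far = 10
Position 3 (value 5): max_ending_here = 15, max_so_far = 15
Position 4 (value 9): max_ending_here = 24, max_so_far = 24
Position 5 (value -10): max_ending_here = 14, max_so_far = 24

Maximum subarray: [10, 5, 9]
Maximum sum: 24

The maximum subarray is [10, 5, 9] with sum 24. This subarray runs from index 2 to index 4.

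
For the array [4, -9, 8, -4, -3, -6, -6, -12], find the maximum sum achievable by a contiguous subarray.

Using Kadane's algorithm on [4, -9, 8, -4, -3, -6, -6, -12]:

Scanning through the array:
Position 1 (value -9): max_ending_here = -5, max_so_far = 4
Position 2 (value 8): max_ending_here = 8, max_so_far = 8
Position 3 (value -4): max_ending_here = 4, max_so_far = 8
Position 4 (value -3): max_ending_here = 1, max_so_far = 8
Position 5 (value -6): max_ending_here = -5, max_so_far = 8
Position 6 (value -6): max_ending_here = -6, max_so_far = 8
Position 7 (value -12): max_ending_here = -12, max_so_far = 8

Maximum subarray: [8]
Maximum sum: 8

The maximum subarray is [8] with sum 8. This subarray runs from index 2 to index 2.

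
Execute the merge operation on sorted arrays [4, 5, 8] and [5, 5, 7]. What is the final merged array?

Merging process:

Compare 4 vs 5: take 4 from left. Merged: [4]
Compare 5 vs 5: take 5 from left. Merged: [4, 5]
Compare 8 vs 5: take 5 from right. Merged: [4, 5, 5]
Compare 8 vs 5: take 5 from right. Merged: [4, 5, 5, 5]
Compare 8 vs 7: take 7 from right. Merged: [4, 5, 5, 5, 7]
Append remaining from left: [8]. Merged: [4, 5, 5, 5, 7, 8]

Final merged array: [4, 5, 5, 5, 7, 8]
Total comparisons: 5

The merged array is [4, 5, 5, 5, 7, 8], requiring 5 comparisons. The merge step runs in O(n) time where n is the total number of elements.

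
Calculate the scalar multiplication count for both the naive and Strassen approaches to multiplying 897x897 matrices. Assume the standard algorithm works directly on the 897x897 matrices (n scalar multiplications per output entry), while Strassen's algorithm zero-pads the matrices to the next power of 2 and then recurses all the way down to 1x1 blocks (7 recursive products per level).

Matrix multiplication for 897x897 matrices:

Strassen's algorithm requires power-of-2 dimensions. Pad 897x897 to 1024x1024 (next power of 2).

Standard algorithm: 897^3 = 721734273 multiplications
Strassen's algorithm: 7^(log2(1024)) = 7^10 = 282475249 multiplications
Savings: 721734273 - 282475249 = 439259024 multiplications

Standard: 721734273 multiplications (897^3). Strassen: 282475249 multiplications (7^10, after padding to 1024x1024). Strassen reduces 8 recursive multiplications to 7 at each level.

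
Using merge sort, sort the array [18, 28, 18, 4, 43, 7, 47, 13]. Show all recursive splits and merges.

Merge sort trace:

Split: [18, 28, 18, 4, 43, 7, 47, 13] -> [18, 28, 18, 4] and [43, 7, 47, 13]
  Split: [18, 28, 18, 4] -> [18, 28] and [18, 4]
    Split: [18, 28] -> [18] and [28]
    Merge: [18] + [28] -> [18, 28]
    Split: [18, 4] -> [18] and [4]
    Merge: [18] + [4] -> [4, 18]
  Merge: [18, 28] + [4, 18] -> [4, 18, 18, 28]
  Split: [43, 7, 47, 13] -> [43, 7] and [47, 13]
    Split: [43, 7] -> [43] and [7]
    Merge: [43] + [7] -> [7, 43]
    Split: [47, 13] -> [47] and [13]
    Merge: [47] + [13] -> [13, 47]
  Merge: [7, 43] + [13, 47] -> [7, 13, 43, 47]
Merge: [4, 18, 18, 28] + [7, 13, 43, 47] -> [4, 7, 13, 18, 18, 28, 43, 47]

Final sorted array: [4, 7, 13, 18, 18, 28, 43, 47]

The merge sort proceeds by recursively splitting the array and merging sorted halves.
After all merges, the sorted array is [4, 7, 13, 18, 18, 28, 43, 47].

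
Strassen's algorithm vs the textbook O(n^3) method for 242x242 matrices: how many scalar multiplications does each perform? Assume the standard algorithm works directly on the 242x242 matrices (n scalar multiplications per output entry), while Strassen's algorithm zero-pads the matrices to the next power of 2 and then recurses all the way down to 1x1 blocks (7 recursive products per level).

Matrix multiplication for 242x242 matrices:

Strassen's algorithm requires power-of-2 dimensions. Pad 242x242 to 256x256 (next power of 2).

Standard algorithm: 242^3 = 14172488 multiplications
Strassen's algorithm: 7^(log2(256)) = 7^8 = 5764801 multiplications
Savings: 14172488 - 5764801 = 8407687 multiplications

Standard: 14172488 multiplications (242^3). Strassen: 5764801 multiplications (7^8, after padding to 256x256). Strassen reduces 8 recursive multiplications to 7 at each level.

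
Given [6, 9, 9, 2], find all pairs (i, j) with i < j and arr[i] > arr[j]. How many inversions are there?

Finding inversions in [6, 9, 9, 2]:

(0, 3): arr[0]=6 > arr[3]=2
(1, 3): arr[1]=9 > arr[3]=2
(2, 3): arr[2]=9 > arr[3]=2

Total inversions: 3

The array has 3 inversion(s): (0,3), (1,3), (2,3). Each pair (i,j) satisfies i < j and arr[i] > arr[j].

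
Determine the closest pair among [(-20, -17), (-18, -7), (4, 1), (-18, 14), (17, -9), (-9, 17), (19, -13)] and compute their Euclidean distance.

Computing all pairwise distances among 7 points:

d((-20, -17), (-18, -7)) = 10.198
d((-20, -17), (4, 1)) = 30.0
d((-20, -17), (-18, 14)) = 31.0644
d((-20, -17), (17, -9)) = 37.855
d((-20, -17), (-9, 17)) = 35.7351
d((-20, -17), (19, -13)) = 39.2046
d((-18, -7), (4, 1)) = 23.4094
d((-18, -7), (-18, 14)) = 21.0
d((-18, -7), (17, -9)) = 35.0571
d((-18, -7), (-9, 17)) = 25.632
d((-18, -7), (19, -13)) = 37.4833
d((4, 1), (-18, 14)) = 25.5539
d((4, 1), (17, -9)) = 16.4012
d((4, 1), (-9, 17)) = 20.6155
d((4, 1), (19, -13)) = 20.5183
d((-18, 14), (17, -9)) = 41.8808
d((-18, 14), (-9, 17)) = 9.4868
d((-18, 14), (19, -13)) = 45.8039
d((17, -9), (-9, 17)) = 36.7696
d((17, -9), (19, -13)) = 4.4721 <-- minimum
d((-9, 17), (19, -13)) = 41.0366

Closest pair: (17, -9) and (19, -13) with distance 4.4721

The closest pair is (17, -9) and (19, -13) with Euclidean distance 4.4721. For 7 points, brute-force pairwise comparison is shown above. For large n, the divide-and-conquer algorithm (sort by x, recurse on halves, check the dividing strip) achieves O(n log n).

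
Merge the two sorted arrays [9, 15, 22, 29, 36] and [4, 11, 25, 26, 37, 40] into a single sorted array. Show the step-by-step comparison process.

Merging process:

Compare 9 vs 4: take 4 from right. Merged: [4]
Compare 9 vs 11: take 9 from left. Merged: [4, 9]
Compare 15 vs 11: take 11 from right. Merged: [4, 9, 11]
Compare 15 vs 25: take 15 from left. Merged: [4, 9, 11, 15]
Compare 22 vs 25: take 22 from left. Merged: [4, 9, 11, 15, 22]
Compare 29 vs 25: take 25 from right. Merged: [4, 9, 11, 15, 22, 25]
Compare 29 vs 26: take 26 from right. Merged: [4, 9, 11, 15, 22, 25, 26]
Compare 29 vs 37: take 29 from left. Merged: [4, 9, 11, 15, 22, 25, 26, 29]
Compare 36 vs 37: take 36 from left. Merged: [4, 9, 11, 15, 22, 25, 26, 29, 36]
Append remaining from right: [37, 40]. Merged: [4, 9, 11, 15, 22, 25, 26, 29, 36, 37, 40]

Final merged array: [4, 9, 11, 15, 22, 25, 26, 29, 36, 37, 40]
Total comparisons: 9

The merged array is [4, 9, 11, 15, 22, 25, 26, 29, 36, 37, 40], requiring 9 comparisons. The merge step runs in O(n) time where n is the total number of elements.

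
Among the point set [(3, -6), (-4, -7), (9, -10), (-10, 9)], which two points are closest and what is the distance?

Computing all pairwise distances among 4 points:

d((3, -6), (-4, -7)) = 7.0711 <-- minimum
d((3, -6), (9, -10)) = 7.2111
d((3, -6), (-10, 9)) = 19.8494
d((-4, -7), (9, -10)) = 13.3417
d((-4, -7), (-10, 9)) = 17.088
d((9, -10), (-10, 9)) = 26.8701

Closest pair: (3, -6) and (-4, -7) with distance 7.0711

The closest pair is (3, -6) and (-4, -7) with Euclidean distance 7.0711. For 4 points, brute-force pairwise comparison is shown above. For large n, the divide-and-conquer algorithm (sort by x, recurse on halves, check the dividing strip) achieves O(n log n).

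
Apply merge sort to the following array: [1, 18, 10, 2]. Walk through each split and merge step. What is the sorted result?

Merge sort trace:

Split: [1, 18, 10, 2] -> [1, 18] and [10, 2]
  Split: [1, 18] -> [1] and [18]
  Merge: [1] + [18] -> [1, 18]
  Split: [10, 2] -> [10] and [2]
  Merge: [10] + [2] -> [2, 10]
Merge: [1, 18] + [2, 10] -> [1, 2, 10, 18]

Final sorted array: [1, 2, 10, 18]

The merge sort proceeds by recursively splitting the array and merging sorted halves.
After all merges, the sorted array is [1, 2, 10, 18].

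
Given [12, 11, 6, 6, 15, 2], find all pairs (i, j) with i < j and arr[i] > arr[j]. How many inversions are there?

Finding inversions in [12, 11, 6, 6, 15, 2]:

(0, 1): arr[0]=12 > arr[1]=11
(0, 2): arr[0]=12 > arr[2]=6
(0, 3): arr[0]=12 > arr[3]=6
(0, 5): arr[0]=12 > arr[5]=2
(1, 2): arr[1]=11 > arr[2]=6
(1, 3): arr[1]=11 > arr[3]=6
(1, 5): arr[1]=11 > arr[5]=2
(2, 5): arr[2]=6 > arr[5]=2
(3, 5): arr[3]=6 > arr[5]=2
(4, 5): arr[4]=15 > arr[5]=2

Total inversions: 10

The array has 10 inversion(s): (0,1), (0,2), (0,3), (0,5), (1,2), (1,3), (1,5), (2,5), (3,5), (4,5). Each pair (i,j) satisfies i < j and arr[i] > arr[j].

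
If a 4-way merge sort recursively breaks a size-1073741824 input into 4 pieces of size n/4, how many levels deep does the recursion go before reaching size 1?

For divide and conquer with division factor 4:

Problem sizes at each level:
Level 0: 1073741824
Level 1: 268435456
Level 2: 67108864
Level 3: 16777216
Level 4: 4194304
Level 5: 1048576
Level 6: 262144
Level 7: 65536
Level 8: 16384
Level 9: 4096
Level 10: 1024
Level 11: 256
Level 12: 64
Level 13: 16
Level 14: 4
Level 15: 1

The root is level 0 and the size-1 base case is level 15 (the tree spans levels 0 through 15, i.e. 16 levels counting the root), so the depth is the number of divisions: log_4(1073741824) = 15

The recursion tree depth is log_4(1073741824) = 15. At each level, the problem size is divided by 4, so it takes 15 divisions to reduce to a base case of size 1. The algorithm makes 4 recursive calls at each level.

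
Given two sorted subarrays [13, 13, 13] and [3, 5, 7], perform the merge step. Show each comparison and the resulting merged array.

Merging process:

Compare 13 vs 3: take 3 from right. Merged: [3]
Compare 13 vs 5: take 5 from right. Merged: [3, 5]
Compare 13 vs 7: take 7 from right. Merged: [3, 5, 7]
Append remaining from left: [13, 13, 13]. Merged: [3, 5, 7, 13, 13, 13]

Final merged array: [3, 5, 7, 13, 13, 13]
Total comparisons: 3

The merged array is [3, 5, 7, 13, 13, 13], requiring 3 comparisons. The merge step runs in O(n) time where n is the total number of elements.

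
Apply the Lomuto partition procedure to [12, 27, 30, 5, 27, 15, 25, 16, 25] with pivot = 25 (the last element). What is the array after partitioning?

Lomuto partition with pivot = 25:

Initial array: [12, 27, 30, 5, 27, 15, 25, 16, 25]

arr[0]=12 <= 25: swap with position 0, array becomes [12, 27, 30, 5, 27, 15, 25, 16, 25]
arr[1]=27 > 25: no swap
arr[2]=30 > 25: no swap
arr[3]=5 <= 25: swap with position 1, array becomes [12, 5, 30, 27, 27, 15, 25, 16, 25]
arr[4]=27 > 25: no swap
arr[5]=15 <= 25: swap with position 2, array becomes [12, 5, 15, 27, 27, 30, 25, 16, 25]
arr[6]=25 <= 25: swap with position 3, array becomes [12, 5, 15, 25, 27, 30, 27, 16, 25]
arr[7]=16 <= 25: swap with position 4, array becomes [12, 5, 15, 25, 16, 30, 27, 27, 25]

Place pivot at position 5: [12, 5, 15, 25, 16, 25, 27, 27, 30]
Pivot position: 5

After partitioning with pivot 25, the array becomes [12, 5, 15, 25, 16, 25, 27, 27, 30]. The pivot is placed at index 5. All elements to the left of the pivot are <= 25, and all elements to the right are > 25.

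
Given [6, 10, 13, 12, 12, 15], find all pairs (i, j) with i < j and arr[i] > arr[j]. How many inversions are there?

Finding inversions in [6, 10, 13, 12, 12, 15]:

(2, 3): arr[2]=13 > arr[3]=12
(2, 4): arr[2]=13 > arr[4]=12

Total inversions: 2

The array has 2 inversion(s): (2,3), (2,4). Each pair (i,j) satisfies i < j and arr[i] > arr[j].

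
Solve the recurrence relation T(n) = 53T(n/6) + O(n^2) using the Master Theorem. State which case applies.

Master Theorem for T(n) = 53T(n/6) + O(n^2):

a = 53, b = 6, c = 2
log_b(a) = log_6(53) = 2.2159

Case 1: c = 2 < log_6(53) = 2.2159
T(n) = O(n^(log_6 53))

For T(n) = 53T(n/6) + O(n^2): log_6(53) = 2.2159. This is Case 1 of the Master Theorem (c < log_b(a), work dominated by leaves), giving O(n^(log_6 53)).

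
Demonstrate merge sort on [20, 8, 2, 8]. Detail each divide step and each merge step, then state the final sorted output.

Merge sort trace:

Split: [20, 8, 2, 8] -> [20, 8] and [2, 8]
  Split: [20, 8] -> [20] and [8]
  Merge: [20] + [8] -> [8, 20]
  Split: [2, 8] -> [2] and [8]
  Merge: [2] + [8] -> [2, 8]
Merge: [8, 20] + [2, 8] -> [2, 8, 8, 20]

Final sorted array: [2, 8, 8, 20]

The merge sort proceeds by recursively splitting the array and merging sorted halves.
After all merges, the sorted array is [2, 8, 8, 20].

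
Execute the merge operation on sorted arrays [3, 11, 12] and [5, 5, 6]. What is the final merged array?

Merging process:

Compare 3 vs 5: take 3 from left. Merged: [3]
Compare 11 vs 5: take 5 from right. Merged: [3, 5]
Compare 11 vs 5: take 5 from right. Merged: [3, 5, 5]
Compare 11 vs 6: take 6 from right. Merged: [3, 5, 5, 6]
Append remaining from left: [11, 12]. Merged: [3, 5, 5, 6, 11, 12]

Final merged array: [3, 5, 5, 6, 11, 12]
Total comparisons: 4

The merged array is [3, 5, 5, 6, 11, 12], requiring 4 comparisons. The merge step runs in O(n) time where n is the total number of elements.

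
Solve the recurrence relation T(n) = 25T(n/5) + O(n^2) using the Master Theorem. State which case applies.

Master Theorem for T(n) = 25T(n/5) + O(n^2):

a = 25, b = 5, c = 2
log_b(a) = log_5(25) = 2.0000

Case 2: c = 2 = log_5(25) = 2.0000
T(n) = O(n^2 log n) = O(n^2 log n)

For T(n) = 25T(n/5) + O(n^2): log_5(25) = 2.0000. This is Case 2 of the Master Theorem (c = log_b(a), equal work at all levels), giving O(n^2 log n).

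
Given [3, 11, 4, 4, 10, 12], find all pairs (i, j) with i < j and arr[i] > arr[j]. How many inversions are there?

Finding inversions in [3, 11, 4, 4, 10, 12]:

(1, 2): arr[1]=11 > arr[2]=4
(1, 3): arr[1]=11 > arr[3]=4
(1, 4): arr[1]=11 > arr[4]=10

Total inversions: 3

The array has 3 inversion(s): (1,2), (1,3), (1,4). Each pair (i,j) satisfies i < j and arr[i] > arr[j].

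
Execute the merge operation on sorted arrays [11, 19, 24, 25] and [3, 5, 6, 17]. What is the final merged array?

Merging process:

Compare 11 vs 3: take 3 from right. Merged: [3]
Compare 11 vs 5: take 5 from right. Merged: [3, 5]
Compare 11 vs 6: take 6 from right. Merged: [3, 5, 6]
Compare 11 vs 17: take 11 from left. Merged: [3, 5, 6, 11]
Compare 19 vs 17: take 17 from right. Merged: [3, 5, 6, 11, 17]
Append remaining from left: [19, 24, 25]. Merged: [3, 5, 6, 11, 17, 19, 24, 25]

Final merged array: [3, 5, 6, 11, 17, 19, 24, 25]
Total comparisons: 5

The merged array is [3, 5, 6, 11, 17, 19, 24, 25], requiring 5 comparisons. The merge step runs in O(n) time where n is the total number of elements.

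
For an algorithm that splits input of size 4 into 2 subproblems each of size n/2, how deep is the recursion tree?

For divide and conquer with division factor 2:

Problem sizes at each level:
Level 0: 4
Level 1: 2
Level 2: 1

The root is level 0 and the size-1 base case is level 2 (the tree spans levels 0 through 2, i.e. 3 levels counting the root), so the depth is the number of divisions: log_2(4) = 2

The recursion tree depth is log_2(4) = 2. At each level, the problem size is divided by 2, so it takes 2 divisions to reduce to a base case of size 1. The algorithm makes 2 recursive calls at each level.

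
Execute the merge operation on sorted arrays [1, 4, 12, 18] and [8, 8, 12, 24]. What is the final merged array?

Merging process:

Compare 1 vs 8: take 1 from left. Merged: [1]
Compare 4 vs 8: take 4 from left. Merged: [1, 4]
Compare 12 vs 8: take 8 from right. Merged: [1, 4, 8]
Compare 12 vs 8: take 8 from right. Merged: [1, 4, 8, 8]
Compare 12 vs 12: take 12 from left. Merged: [1, 4, 8, 8, 12]
Compare 18 vs 12: take 12 from right. Merged: [1, 4, 8, 8, 12, 12]
Compare 18 vs 24: take 18 from left. Merged: [1, 4, 8, 8, 12, 12, 18]
Append remaining from right: [24]. Merged: [1, 4, 8, 8, 12, 12, 18, 24]

Final merged array: [1, 4, 8, 8, 12, 12, 18, 24]
Total comparisons: 7

The merged array is [1, 4, 8, 8, 12, 12, 18, 24], requiring 7 comparisons. The merge step runs in O(n) time where n is the total number of elements.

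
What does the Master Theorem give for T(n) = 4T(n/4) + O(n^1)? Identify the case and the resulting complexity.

Master Theorem for T(n) = 4T(n/4) + O(n^1):

a = 4, b = 4, c = 1
log_b(a) = log_4(4) = 1.0000

Case 2: c = 1 = log_4(4) = 1.0000
T(n) = O(n^1 log n) = O(n log n)

For T(n) = 4T(n/4) + O(n^1): log_4(4) = 1.0000. This is Case 2 of the Master Theorem (c = log_b(a), equal work at all levels), giving O(n log n).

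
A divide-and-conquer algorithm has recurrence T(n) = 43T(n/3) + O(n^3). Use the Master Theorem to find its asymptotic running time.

Master Theorem for T(n) = 43T(n/3) + O(n^3):

a = 43, b = 3, c = 3
log_b(a) = log_3(43) = 3.4236

Case 1: c = 3 < log_3(43) = 3.4236
T(n) = O(n^(log_3 43))

For T(n) = 43T(n/3) + O(n^3): log_3(43) = 3.4236. This is Case 1 of the Master Theorem (c < log_b(a), work dominated by leaves), giving O(n^(log_3 43)).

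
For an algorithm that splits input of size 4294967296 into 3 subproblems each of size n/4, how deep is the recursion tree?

For divide and conquer with division factor 4:

Problem sizes at each level:
Level 0: 4294967296
Level 1: 1073741824
Level 2: 268435456
Level 3: 67108864
Level 4: 16777216
Level 5: 4194304
Level 6: 1048576
Level 7: 262144
Level 8: 65536
Level 9: 16384
Level 10: 4096
Level 11: 1024
Level 12: 256
Level 13: 64
Level 14: 16
Level 15: 4
Level 16: 1

The root is level 0 and the size-1 base case is level 16 (the tree spans levels 0 through 16, i.e. 17 levels counting the root), so the depth is the number of divisions: log_4(4294967296) = 16

The recursion tree depth is log_4(4294967296) = 16. At each level, the problem size is divided by 4, so it takes 16 divisions to reduce to a base case of size 1. The algorithm makes 3 recursive calls at each level.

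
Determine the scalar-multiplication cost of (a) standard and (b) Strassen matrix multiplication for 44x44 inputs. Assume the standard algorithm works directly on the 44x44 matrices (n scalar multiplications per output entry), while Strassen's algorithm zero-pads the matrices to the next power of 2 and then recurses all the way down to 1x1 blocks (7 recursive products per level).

Matrix multiplication for 44x44 matrices:

Strassen's algorithm requires power-of-2 dimensions. Pad 44x44 to 64x64 (next power of 2).

Standard algorithm: 44^3 = 85184 multiplications
Strassen's algorithm: 7^(log2(64)) = 7^6 = 117649 multiplications
Difference: 85184 - 117649 = -32465 (Strassen uses MORE here due to padding overhead — for small or just-over-power-of-2 n, padding can outweigh the per-level savings)

Standard: 85184 multiplications (44^3). Strassen: 117649 multiplications (7^6, after padding to 64x64). Strassen reduces 8 recursive multiplications to 7 at each level.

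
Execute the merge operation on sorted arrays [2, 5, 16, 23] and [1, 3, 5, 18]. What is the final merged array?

Merging process:

Compare 2 vs 1: take 1 from right. Merged: [1]
Compare 2 vs 3: take 2 from left. Merged: [1, 2]
Compare 5 vs 3: take 3 from right. Merged: [1, 2, 3]
Compare 5 vs 5: take 5 from left. Merged: [1, 2, 3, 5]
Compare 16 vs 5: take 5 from right. Merged: [1, 2, 3, 5, 5]
Compare 16 vs 18: take 16 from left. Merged: [1, 2, 3, 5, 5, 16]
Compare 23 vs 18: take 18 from right. Merged: [1, 2, 3, 5, 5, 16, 18]
Append remaining from left: [23]. Merged: [1, 2, 3, 5, 5, 16, 18, 23]

Final merged array: [1, 2, 3, 5, 5, 16, 18, 23]
Total comparisons: 7

The merged array is [1, 2, 3, 5, 5, 16, 18, 23], requiring 7 comparisons. The merge step runs in O(n) time where n is the total number of elements.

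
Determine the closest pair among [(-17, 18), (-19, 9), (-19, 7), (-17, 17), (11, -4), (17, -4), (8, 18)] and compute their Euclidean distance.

Computing all pairwise distances among 7 points:

d((-17, 18), (-19, 9)) = 9.2195
d((-17, 18), (-19, 7)) = 11.1803
d((-17, 18), (-17, 17)) = 1.0 <-- minimum
d((-17, 18), (11, -4)) = 35.609
d((-17, 18), (17, -4)) = 40.4969
d((-17, 18), (8, 18)) = 25.0
d((-19, 9), (-19, 7)) = 2.0
d((-19, 9), (-17, 17)) = 8.2462
d((-19, 9), (11, -4)) = 32.6956
d((-19, 9), (17, -4)) = 38.2753
d((-19, 9), (8, 18)) = 28.4605
d((-19, 7), (-17, 17)) = 10.198
d((-19, 7), (11, -4)) = 31.9531
d((-19, 7), (17, -4)) = 37.6431
d((-19, 7), (8, 18)) = 29.1548
d((-17, 17), (11, -4)) = 35.0
d((-17, 17), (17, -4)) = 39.9625
d((-17, 17), (8, 18)) = 25.02
d((11, -4), (17, -4)) = 6.0
d((11, -4), (8, 18)) = 22.2036
d((17, -4), (8, 18)) = 23.7697

Closest pair: (-17, 18) and (-17, 17) with distance 1.0

The closest pair is (-17, 18) and (-17, 17) with Euclidean distance 1.0. For 7 points, brute-force pairwise comparison is shown above. For large n, the divide-and-conquer algorithm (sort by x, recurse on halves, check the dividing strip) achieves O(n log n).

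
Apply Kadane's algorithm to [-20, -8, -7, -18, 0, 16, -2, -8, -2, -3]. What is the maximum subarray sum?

Using Kadane's algorithm on [-20, -8, -7, -18, 0, 16, -2, -8, -2, -3]:

Scanning through the array:
Position 1 (value -8): max_ending_here = -8, max_so_far = -8
Position 2 (value -7): max_ending_here = -7, max_so_far = -7
Position 3 (value -18): max_ending_here = -18, max_so_far = -7
Position 4 (value 0): max_ending_here = 0, max_so_far = 0
Position 5 (value 16): max_ending_here = 16, max_so_far = 16
Position 6 (value -2): max_ending_here = 14, max_so_far = 16
Position 7 (value -8): max_ending_here = 6, max_so_far = 16
Position 8 (value -2): max_ending_here = 4, max_so_far = 16
Position 9 (value -3): max_ending_here = 1, max_so_far = 16

Maximum subarray: [0, 16]
Maximum sum: 16

The maximum subarray is [0, 16] with sum 16. This subarray runs from index 4 to index 5.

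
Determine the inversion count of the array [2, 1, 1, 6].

Finding inversions in [2, 1, 1, 6]:

(0, 1): arr[0]=2 > arr[1]=1
(0, 2): arr[0]=2 > arr[2]=1

Total inversions: 2

The array has 2 inversion(s): (0,1), (0,2). Each pair (i,j) satisfies i < j and arr[i] > arr[j].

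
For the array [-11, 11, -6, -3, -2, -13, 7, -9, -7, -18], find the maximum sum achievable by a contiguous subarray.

Using Kadane's algorithm on [-11, 11, -6, -3, -2, -13, 7, -9, -7, -18]:

Scanning through the array:
Position 1 (value 11): max_ending_here = 11, max_so_far = 11
Position 2 (value -6): max_ending_here = 5, max_so_far = 11
Position 3 (value -3): max_ending_here = 2, max_so_far = 11
Position 4 (value -2): max_ending_here = 0, max_so_far = 11
Position 5 (value -13): max_ending_here = -13, max_so_far = 11
Position 6 (value 7): max_ending_here = 7, max_so_far = 11
Position 7 (value -9): max_ending_here = -2, max_so_far = 11
Position 8 (value -7): max_ending_here = -7, max_so_far = 11
Position 9 (value -18): max_ending_here = -18, max_so_far = 11

Maximum subarray: [11]
Maximum sum: 11

The maximum subarray is [11] with sum 11. This subarray runs from index 1 to index 1.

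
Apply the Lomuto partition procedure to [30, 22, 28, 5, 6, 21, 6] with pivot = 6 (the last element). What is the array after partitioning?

Lomuto partition with pivot = 6:

Initial array: [30, 22, 28, 5, 6, 21, 6]

arr[0]=30 > 6: no swap
arr[1]=22 > 6: no swap
arr[2]=28 > 6: no swap
arr[3]=5 <= 6: swap with position 0, array becomes [5, 22, 28, 30, 6, 21, 6]
arr[4]=6 <= 6: swap with position 1, array becomes [5, 6, 28, 30, 22, 21, 6]
arr[5]=21 > 6: no swap

Place pivot at position 2: [5, 6, 6, 30, 22, 21, 28]
Pivot position: 2

After partitioning with pivot 6, the array becomes [5, 6, 6, 30, 22, 21, 28]. The pivot is placed at index 2. All elements to the left of the pivot are <= 6, and all elements to the right are > 6.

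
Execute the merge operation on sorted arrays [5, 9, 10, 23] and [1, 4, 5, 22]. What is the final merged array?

Merging process:

Compare 5 vs 1: take 1 from right. Merged: [1]
Compare 5 vs 4: take 4 from right. Merged: [1, 4]
Compare 5 vs 5: take 5 from left. Merged: [1, 4, 5]
Compare 9 vs 5: take 5 from right. Merged: [1, 4, 5, 5]
Compare 9 vs 22: take 9 from left. Merged: [1, 4, 5, 5, 9]
Compare 10 vs 22: take 10 from left. Merged: [1, 4, 5, 5, 9, 10]
Compare 23 vs 22: take 22 from right. Merged: [1, 4, 5, 5, 9, 10, 22]
Append remaining from left: [23]. Merged: [1, 4, 5, 5, 9, 10, 22, 23]

Final merged array: [1, 4, 5, 5, 9, 10, 22, 23]
Total comparisons: 7

The merged array is [1, 4, 5, 5, 9, 10, 22, 23], requiring 7 comparisons. The merge step runs in O(n) time where n is the total number of elements.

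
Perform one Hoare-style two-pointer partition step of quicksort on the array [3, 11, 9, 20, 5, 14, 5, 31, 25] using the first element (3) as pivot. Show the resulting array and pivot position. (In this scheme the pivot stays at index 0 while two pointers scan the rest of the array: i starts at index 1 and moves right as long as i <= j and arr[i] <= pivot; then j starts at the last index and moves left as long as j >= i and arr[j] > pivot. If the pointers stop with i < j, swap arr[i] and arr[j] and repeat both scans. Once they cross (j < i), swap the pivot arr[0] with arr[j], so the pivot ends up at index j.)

Hoare-style two-pointer partition with pivot = 3:

Initial array: [3, 11, 9, 20, 5, 14, 5, 31, 25]

Pointers start at i = 1, j = 8.
i ends at 1, j ends at 0: the pointers have crossed (j < i), so scanning stops.

j = 0, so swapping arr[0] with arr[j] leaves the pivot at position 0: [3, 11, 9, 20, 5, 14, 5, 31, 25]
Pivot position: 0

After partitioning with pivot 3, the array becomes [3, 11, 9, 20, 5, 14, 5, 31, 25]. The pivot is placed at index 0. All elements to the left of the pivot are <= 3, and all elements to the right are > 3.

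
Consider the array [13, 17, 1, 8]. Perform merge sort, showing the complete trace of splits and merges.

Merge sort trace:

Split: [13, 17, 1, 8] -> [13, 17] and [1, 8]
  Split: [13, 17] -> [13] and [17]
  Merge: [13] + [17] -> [13, 17]
  Split: [1, 8] -> [1] and [8]
  Merge: [1] + [8] -> [1, 8]
Merge: [13, 17] + [1, 8] -> [1, 8, 13, 17]

Final sorted array: [1, 8, 13, 17]

The merge sort proceeds by recursively splitting the array and merging sorted halves.
After all merges, the sorted array is [1, 8, 13, 17].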